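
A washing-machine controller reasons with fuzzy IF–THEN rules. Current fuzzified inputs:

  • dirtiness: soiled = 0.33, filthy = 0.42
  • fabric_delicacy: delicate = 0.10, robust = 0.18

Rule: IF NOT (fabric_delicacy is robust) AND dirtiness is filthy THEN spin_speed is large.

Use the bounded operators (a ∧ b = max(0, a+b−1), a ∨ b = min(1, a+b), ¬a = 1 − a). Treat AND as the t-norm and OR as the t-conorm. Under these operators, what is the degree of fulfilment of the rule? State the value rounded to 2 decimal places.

0.24

firing strength: ¬robust=1−0.18=0.82, filthy=0.42; AND[max(0, a+b−1)] → w = 0.24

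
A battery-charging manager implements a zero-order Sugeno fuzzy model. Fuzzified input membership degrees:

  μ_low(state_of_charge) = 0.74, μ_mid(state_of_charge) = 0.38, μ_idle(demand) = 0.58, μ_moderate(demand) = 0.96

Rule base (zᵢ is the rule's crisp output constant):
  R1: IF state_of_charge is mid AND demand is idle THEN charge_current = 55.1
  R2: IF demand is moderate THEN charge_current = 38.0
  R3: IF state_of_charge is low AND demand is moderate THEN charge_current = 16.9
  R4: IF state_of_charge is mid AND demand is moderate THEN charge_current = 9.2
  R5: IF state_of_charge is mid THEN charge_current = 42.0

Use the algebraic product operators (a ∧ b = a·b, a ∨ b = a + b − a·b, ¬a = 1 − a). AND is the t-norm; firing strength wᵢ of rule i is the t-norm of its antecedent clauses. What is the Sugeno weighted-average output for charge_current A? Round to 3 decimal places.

R1 (z=55.1): mid=0.38, idle=0.58; AND[a·b] → w = 0.2204
R2 (z=38.0): moderate=0.96 → w = 0.9600
R3 (z=16.9): low=0.74, moderate=0.96; AND[a·b] → w = 0.7104
R4 (z=9.2): mid=0.38, moderate=0.96; AND[a·b] → w = 0.3648
R5 (z=42.0): mid=0.38 → w = 0.3800
Weighted average = (0.2204·55.1 + 0.9600·38.0 + 0.7104·16.9 + 0.3648·9.2 + 0.3800·42.0) / (0.2204 + 0.9600 + 0.7104 + 0.3648 + 0.3800)
  = 79.9460 / 2.6356 = 30.333

30.333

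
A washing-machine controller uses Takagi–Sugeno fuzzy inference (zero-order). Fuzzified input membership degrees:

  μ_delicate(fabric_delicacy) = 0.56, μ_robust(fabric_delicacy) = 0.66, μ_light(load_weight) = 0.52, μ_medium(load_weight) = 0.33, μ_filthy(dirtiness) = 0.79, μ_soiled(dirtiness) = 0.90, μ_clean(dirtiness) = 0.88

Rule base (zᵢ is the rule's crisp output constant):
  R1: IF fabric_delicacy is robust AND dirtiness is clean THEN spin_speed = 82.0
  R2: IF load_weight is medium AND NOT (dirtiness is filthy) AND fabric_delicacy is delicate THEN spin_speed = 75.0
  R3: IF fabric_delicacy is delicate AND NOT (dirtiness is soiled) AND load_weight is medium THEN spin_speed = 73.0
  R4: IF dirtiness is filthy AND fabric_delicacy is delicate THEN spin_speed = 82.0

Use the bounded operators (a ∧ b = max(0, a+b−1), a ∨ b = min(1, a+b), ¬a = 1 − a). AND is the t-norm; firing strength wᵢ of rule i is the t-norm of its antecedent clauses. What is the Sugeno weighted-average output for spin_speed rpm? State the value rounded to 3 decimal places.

R1 (z=82.0): robust=0.66, clean=0.88; AND[max(0, a+b−1)] → w = 0.54
R2 (z=75.0): medium=0.33, ¬filthy=1−0.79=0.21, delicate=0.56; AND[max(0, a+b−1)] → w = 0.00
R3 (z=73.0): delicate=0.56, ¬soiled=1−0.90=0.10, medium=0.33; AND[max(0, a+b−1)] → w = 0.00
R4 (z=82.0): filthy=0.79, delicate=0.56; AND[max(0, a+b−1)] → w = 0.35
Weighted average = (0.54·82.0 + 0.00·75.0 + 0.00·73.0 + 0.35·82.0) / (0.54 + 0.00 + 0.00 + 0.35)
  = 72.9800 / 0.8900 = 82.000

82.000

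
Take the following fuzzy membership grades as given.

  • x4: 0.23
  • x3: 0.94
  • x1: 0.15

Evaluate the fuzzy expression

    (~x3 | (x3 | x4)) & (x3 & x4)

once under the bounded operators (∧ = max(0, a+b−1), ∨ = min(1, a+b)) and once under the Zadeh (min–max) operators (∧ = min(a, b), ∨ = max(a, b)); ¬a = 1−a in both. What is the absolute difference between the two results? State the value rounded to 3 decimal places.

0.060

Under bounded:
  ~x3 = 1 − 0.94 = 0.06
  x3 | x4 = min(1, a+b) on (0.94, 0.23) = 1.00
  ~x3 | (x3 | x4) = min(1, a+b) on (0.06, 1.00) = 1.00
  x3 & x4 = max(0, a+b−1) on (0.94, 0.23) = 0.17
  (~x3 | (x3 | x4)) & (x3 & x4) = max(0, a+b−1) on (1.00, 0.17) = 0.17
  → value = 0.1700
Under Zadeh (min–max):
  ~x3 = 1 − 0.94 = 0.06
  x3 | x4 = max(a, b) on (0.94, 0.23) = 0.94
  ~x3 | (x3 | x4) = max(a, b) on (0.06, 0.94) = 0.94
  x3 & x4 = min(a, b) on (0.94, 0.23) = 0.23
  (~x3 | (x3 | x4)) & (x3 & x4) = min(a, b) on (0.94, 0.23) = 0.23
  → value = 0.2300
|0.1700 − 0.2300| = 0.060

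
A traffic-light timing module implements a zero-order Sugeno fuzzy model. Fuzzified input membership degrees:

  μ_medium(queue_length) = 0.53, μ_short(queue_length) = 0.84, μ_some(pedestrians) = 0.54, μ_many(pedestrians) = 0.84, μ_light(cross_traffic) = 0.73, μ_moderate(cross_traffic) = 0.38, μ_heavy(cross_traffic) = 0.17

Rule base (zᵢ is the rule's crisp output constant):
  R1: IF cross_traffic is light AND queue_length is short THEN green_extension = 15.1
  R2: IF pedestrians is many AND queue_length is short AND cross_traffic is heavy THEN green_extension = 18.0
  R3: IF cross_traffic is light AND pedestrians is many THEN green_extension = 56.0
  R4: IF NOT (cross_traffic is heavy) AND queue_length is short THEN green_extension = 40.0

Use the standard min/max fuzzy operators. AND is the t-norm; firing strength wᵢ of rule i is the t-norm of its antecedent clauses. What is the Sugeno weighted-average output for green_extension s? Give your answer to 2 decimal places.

R1 (z=15.1): light=0.73, short=0.84; AND[min(a, b)] → w = 0.73
R2 (z=18.0): many=0.84, short=0.84, heavy=0.17; AND[min(a, b)] → w = 0.17
R3 (z=56.0): light=0.73, many=0.84; AND[min(a, b)] → w = 0.73
R4 (z=40.0): ¬heavy=1−0.17=0.83, short=0.84; AND[min(a, b)] → w = 0.83
Weighted average = (0.73·15.1 + 0.17·18.0 + 0.73·56.0 + 0.83·40.0) / (0.73 + 0.17 + 0.73 + 0.83)
  = 88.1630 / 2.4600 = 35.84

35.84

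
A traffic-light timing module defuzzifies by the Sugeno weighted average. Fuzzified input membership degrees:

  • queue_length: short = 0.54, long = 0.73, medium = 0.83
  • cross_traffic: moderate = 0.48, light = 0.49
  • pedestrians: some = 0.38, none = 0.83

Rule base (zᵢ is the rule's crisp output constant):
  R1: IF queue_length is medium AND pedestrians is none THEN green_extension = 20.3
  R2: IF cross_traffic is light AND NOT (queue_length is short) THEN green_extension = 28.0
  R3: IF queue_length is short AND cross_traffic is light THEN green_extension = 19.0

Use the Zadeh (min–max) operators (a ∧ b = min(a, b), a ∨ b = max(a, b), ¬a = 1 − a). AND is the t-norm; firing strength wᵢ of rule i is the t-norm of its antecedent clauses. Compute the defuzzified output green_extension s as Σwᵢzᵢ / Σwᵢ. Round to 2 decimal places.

R1 (z=20.3): medium=0.83, none=0.83; AND[min(a, b)] → w = 0.83
R2 (z=28.0): light=0.49, ¬short=1−0.54=0.46; AND[min(a, b)] → w = 0.46
R3 (z=19.0): short=0.54, light=0.49; AND[min(a, b)] → w = 0.49
Weighted average = (0.83·20.3 + 0.46·28.0 + 0.49·19.0) / (0.83 + 0.46 + 0.49)
  = 39.0390 / 1.7800 = 21.93

21.93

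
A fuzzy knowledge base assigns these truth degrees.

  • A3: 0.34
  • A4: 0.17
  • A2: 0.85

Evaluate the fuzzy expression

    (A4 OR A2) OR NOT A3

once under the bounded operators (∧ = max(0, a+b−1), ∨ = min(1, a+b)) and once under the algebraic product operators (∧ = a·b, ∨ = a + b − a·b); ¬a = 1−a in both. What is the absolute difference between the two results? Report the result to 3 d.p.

Under bounded:
  A4 OR A2 = min(1, a+b) on (0.17, 0.85) = 1.00
  NOT A3 = 1 − 0.34 = 0.66
  (A4 OR A2) OR NOT A3 = min(1, a+b) on (1.00, 0.66) = 1.00
  → value = 1.0000
Under algebraic product:
  A4 OR A2 = a + b − a·b on (0.1700, 0.8500) = 0.8755
  NOT A3 = 1 − 0.3400 = 0.6600
  (A4 OR A2) OR NOT A3 = a + b − a·b on (0.8755, 0.6600) = 0.9577
  → value = 0.9577
|1.0000 − 0.9577| = 0.042

0.042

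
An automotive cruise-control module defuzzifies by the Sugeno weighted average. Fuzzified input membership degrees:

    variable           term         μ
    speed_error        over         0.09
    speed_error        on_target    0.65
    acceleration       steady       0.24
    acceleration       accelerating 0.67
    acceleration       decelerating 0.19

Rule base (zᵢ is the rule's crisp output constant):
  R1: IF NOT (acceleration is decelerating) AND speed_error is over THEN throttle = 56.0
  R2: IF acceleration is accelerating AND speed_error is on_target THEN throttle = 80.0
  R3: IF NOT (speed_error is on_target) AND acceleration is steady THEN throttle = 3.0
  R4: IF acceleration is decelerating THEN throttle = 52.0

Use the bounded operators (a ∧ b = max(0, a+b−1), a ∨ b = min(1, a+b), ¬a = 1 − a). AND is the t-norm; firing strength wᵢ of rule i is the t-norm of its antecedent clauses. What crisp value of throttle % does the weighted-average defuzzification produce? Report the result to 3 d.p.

69.569

R1 (z=56.0): ¬decelerating=1−0.19=0.81, over=0.09; AND[max(0, a+b−1)] → w = 0.00
R2 (z=80.0): accelerating=0.67, on_target=0.65; AND[max(0, a+b−1)] → w = 0.32
R3 (z=3.0): ¬on_target=1−0.65=0.35, steady=0.24; AND[max(0, a+b−1)] → w = 0.00
R4 (z=52.0): decelerating=0.19 → w = 0.19
Weighted average = (0.00·56.0 + 0.32·80.0 + 0.00·3.0 + 0.19·52.0) / (0.00 + 0.32 + 0.00 + 0.19)
  = 35.4800 / 0.5100 = 69.569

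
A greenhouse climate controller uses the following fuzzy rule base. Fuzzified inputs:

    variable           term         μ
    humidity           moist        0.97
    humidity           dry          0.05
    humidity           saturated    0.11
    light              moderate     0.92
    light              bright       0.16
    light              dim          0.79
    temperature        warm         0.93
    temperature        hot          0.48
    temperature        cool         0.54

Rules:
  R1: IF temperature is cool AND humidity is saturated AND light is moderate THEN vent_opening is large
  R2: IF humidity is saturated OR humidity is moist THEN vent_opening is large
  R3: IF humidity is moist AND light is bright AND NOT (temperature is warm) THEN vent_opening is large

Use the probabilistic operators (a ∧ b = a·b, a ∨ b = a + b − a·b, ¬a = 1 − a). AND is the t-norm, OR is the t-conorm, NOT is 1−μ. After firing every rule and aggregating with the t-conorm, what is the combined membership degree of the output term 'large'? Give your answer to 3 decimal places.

0.975

R1: cool=0.54, saturated=0.11, moderate=0.92; AND[a·b] → w = 0.0546
R2: saturated=0.11, moist=0.97; OR[a + b − a·b] → w = 0.9733
R3: moist=0.97, bright=0.16, ¬warm=1−0.93=0.07; AND[a·b] → w = 0.0109
Rules with consequent 'large': {R1, R2, R3} → strengths 0.0546, 0.9733, 0.0109
Aggregate via t-conorm [a + b − a·b]: 0.9750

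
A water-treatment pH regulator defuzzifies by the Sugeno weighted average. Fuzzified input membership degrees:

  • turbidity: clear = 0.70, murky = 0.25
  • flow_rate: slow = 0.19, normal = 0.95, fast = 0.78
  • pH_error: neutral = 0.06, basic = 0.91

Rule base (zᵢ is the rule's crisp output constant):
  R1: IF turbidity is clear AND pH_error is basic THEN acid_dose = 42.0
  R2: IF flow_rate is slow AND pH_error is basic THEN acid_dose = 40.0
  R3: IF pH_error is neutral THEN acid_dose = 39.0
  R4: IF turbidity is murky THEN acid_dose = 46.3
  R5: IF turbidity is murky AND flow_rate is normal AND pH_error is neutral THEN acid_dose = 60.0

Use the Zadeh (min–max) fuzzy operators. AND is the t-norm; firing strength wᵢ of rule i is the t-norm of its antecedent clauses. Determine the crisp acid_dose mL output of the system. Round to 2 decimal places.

43.27

R1 (z=42.0): clear=0.70, basic=0.91; AND[min(a, b)] → w = 0.70
R2 (z=40.0): slow=0.19, basic=0.91; AND[min(a, b)] → w = 0.19
R3 (z=39.0): neutral=0.06 → w = 0.06
R4 (z=46.3): murky=0.25 → w = 0.25
R5 (z=60.0): murky=0.25, normal=0.95, neutral=0.06; AND[min(a, b)] → w = 0.06
Weighted average = (0.70·42.0 + 0.19·40.0 + 0.06·39.0 + 0.25·46.3 + 0.06·60.0) / (0.70 + 0.19 + 0.06 + 0.25 + 0.06)
  = 54.5150 / 1.2600 = 43.27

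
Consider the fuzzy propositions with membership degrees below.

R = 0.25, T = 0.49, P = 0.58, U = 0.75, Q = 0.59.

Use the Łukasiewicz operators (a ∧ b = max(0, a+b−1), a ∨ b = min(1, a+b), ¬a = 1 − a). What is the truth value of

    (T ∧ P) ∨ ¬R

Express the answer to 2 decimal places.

0.82

T ∧ P = max(0, a+b−1) on (0.49, 0.58) = 0.07
¬R = 1 − 0.25 = 0.75
(T ∧ P) ∨ ¬R = min(1, a+b) on (0.07, 0.75) = 0.82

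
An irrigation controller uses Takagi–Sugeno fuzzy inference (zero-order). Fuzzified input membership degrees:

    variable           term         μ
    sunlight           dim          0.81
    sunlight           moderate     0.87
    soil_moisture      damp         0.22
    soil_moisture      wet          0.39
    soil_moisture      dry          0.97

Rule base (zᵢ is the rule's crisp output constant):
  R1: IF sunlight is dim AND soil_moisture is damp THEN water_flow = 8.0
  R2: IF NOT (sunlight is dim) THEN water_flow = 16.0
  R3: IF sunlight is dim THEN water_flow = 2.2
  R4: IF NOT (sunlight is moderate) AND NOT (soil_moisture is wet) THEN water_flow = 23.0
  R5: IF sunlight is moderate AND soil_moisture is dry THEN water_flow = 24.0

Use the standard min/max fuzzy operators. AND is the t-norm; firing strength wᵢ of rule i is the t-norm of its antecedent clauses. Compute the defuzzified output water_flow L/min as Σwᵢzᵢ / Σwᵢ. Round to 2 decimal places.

13.72

R1 (z=8.0): dim=0.81, damp=0.22; AND[min(a, b)] → w = 0.22
R2 (z=16.0): ¬dim=1−0.81=0.19 → w = 0.19
R3 (z=2.2): dim=0.81 → w = 0.81
R4 (z=23.0): ¬moderate=1−0.87=0.13, ¬wet=1−0.39=0.61; AND[min(a, b)] → w = 0.13
R5 (z=24.0): moderate=0.87, dry=0.97; AND[min(a, b)] → w = 0.87
Weighted average = (0.22·8.0 + 0.19·16.0 + 0.81·2.2 + 0.13·23.0 + 0.87·24.0) / (0.22 + 0.19 + 0.81 + 0.13 + 0.87)
  = 30.4520 / 2.2200 = 13.72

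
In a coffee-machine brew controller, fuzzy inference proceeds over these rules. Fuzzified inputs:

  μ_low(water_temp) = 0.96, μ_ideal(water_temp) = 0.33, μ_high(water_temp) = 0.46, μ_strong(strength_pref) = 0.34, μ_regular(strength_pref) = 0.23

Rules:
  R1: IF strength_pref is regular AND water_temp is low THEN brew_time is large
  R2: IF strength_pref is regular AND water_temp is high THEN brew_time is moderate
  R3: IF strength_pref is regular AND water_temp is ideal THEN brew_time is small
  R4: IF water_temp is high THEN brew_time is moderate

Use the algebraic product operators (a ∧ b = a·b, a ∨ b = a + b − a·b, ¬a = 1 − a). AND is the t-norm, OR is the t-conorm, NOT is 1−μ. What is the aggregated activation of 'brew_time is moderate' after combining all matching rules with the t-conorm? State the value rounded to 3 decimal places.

0.517

R1: regular=0.23, low=0.96; AND[a·b] → w = 0.2208
R2: regular=0.23, high=0.46; AND[a·b] → w = 0.1058
R3: regular=0.23, ideal=0.33; AND[a·b] → w = 0.0759
R4: high=0.46 → w = 0.4600
Rules with consequent 'moderate': {R2, R4} → strengths 0.1058, 0.4600
Aggregate via t-conorm [a + b − a·b]: 0.5171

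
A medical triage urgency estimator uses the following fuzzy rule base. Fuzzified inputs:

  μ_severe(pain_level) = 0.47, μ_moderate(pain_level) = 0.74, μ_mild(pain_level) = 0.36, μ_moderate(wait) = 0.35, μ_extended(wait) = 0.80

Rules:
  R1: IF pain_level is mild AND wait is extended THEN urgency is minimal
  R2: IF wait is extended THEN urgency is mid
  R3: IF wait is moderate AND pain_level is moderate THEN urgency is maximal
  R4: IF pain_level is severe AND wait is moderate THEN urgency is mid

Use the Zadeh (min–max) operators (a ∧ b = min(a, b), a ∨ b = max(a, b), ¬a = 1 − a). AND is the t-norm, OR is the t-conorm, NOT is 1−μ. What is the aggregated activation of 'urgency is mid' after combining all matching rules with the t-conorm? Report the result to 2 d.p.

R1: mild=0.36, extended=0.80; AND[min(a, b)] → w = 0.36
R2: extended=0.80 → w = 0.80
R3: moderate=0.35, moderate=0.74; AND[min(a, b)] → w = 0.35
R4: severe=0.47, moderate=0.35; AND[min(a, b)] → w = 0.35
Rules with consequent 'mid': {R2, R4} → strengths 0.80, 0.35
Aggregate via t-conorm [max(a, b)]: 0.80

0.80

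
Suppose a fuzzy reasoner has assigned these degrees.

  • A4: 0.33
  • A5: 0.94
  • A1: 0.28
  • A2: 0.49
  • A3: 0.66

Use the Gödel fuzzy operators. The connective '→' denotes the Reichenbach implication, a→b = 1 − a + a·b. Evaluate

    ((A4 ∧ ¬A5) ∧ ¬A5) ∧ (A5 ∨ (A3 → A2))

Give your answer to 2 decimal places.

¬A5 = 1 − 0.94 = 0.06
A4 ∧ ¬A5 = min(a, b) on (0.33, 0.06) = 0.06
¬A5 = 1 − 0.94 = 0.06
(A4 ∧ ¬A5) ∧ ¬A5 = min(a, b) on (0.06, 0.06) = 0.06
A3 → A2  [Reichenbach: 1 − a + a·b] with a=0.66, b=0.49 → 0.66
A5 ∨ (A3 → A2) = max(a, b) on (0.94, 0.66) = 0.94
((A4 ∧ ¬A5) ∧ ¬A5) ∧ (A5 ∨ (A3 → A2)) = min(a, b) on (0.06, 0.94) = 0.06

0.06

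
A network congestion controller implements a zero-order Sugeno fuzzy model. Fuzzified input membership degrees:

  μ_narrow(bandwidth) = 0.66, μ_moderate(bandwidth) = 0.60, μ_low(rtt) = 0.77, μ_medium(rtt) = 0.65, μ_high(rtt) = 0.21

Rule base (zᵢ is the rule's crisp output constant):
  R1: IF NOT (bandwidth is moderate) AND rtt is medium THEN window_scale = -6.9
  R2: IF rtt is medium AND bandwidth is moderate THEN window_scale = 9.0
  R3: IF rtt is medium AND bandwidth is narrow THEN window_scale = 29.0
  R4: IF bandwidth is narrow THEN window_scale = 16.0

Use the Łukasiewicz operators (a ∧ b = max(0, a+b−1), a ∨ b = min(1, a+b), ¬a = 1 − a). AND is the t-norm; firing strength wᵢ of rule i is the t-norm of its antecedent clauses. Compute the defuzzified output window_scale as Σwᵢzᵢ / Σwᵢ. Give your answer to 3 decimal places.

16.894

R1 (z=-6.9): ¬moderate=1−0.60=0.40, medium=0.65; AND[max(0, a+b−1)] → w = 0.05
R2 (z=9.0): medium=0.65, moderate=0.60; AND[max(0, a+b−1)] → w = 0.25
R3 (z=29.0): medium=0.65, narrow=0.66; AND[max(0, a+b−1)] → w = 0.31
R4 (z=16.0): narrow=0.66 → w = 0.66
Weighted average = (0.05·-6.9 + 0.25·9.0 + 0.31·29.0 + 0.66·16.0) / (0.05 + 0.25 + 0.31 + 0.66)
  = 21.4550 / 1.2700 = 16.894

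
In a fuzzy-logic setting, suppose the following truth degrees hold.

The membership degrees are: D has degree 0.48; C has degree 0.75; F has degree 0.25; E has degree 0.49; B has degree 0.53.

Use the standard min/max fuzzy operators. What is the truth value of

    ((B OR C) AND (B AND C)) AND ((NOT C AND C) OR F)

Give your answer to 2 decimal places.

0.25

B OR C = max(a, b) on (0.53, 0.75) = 0.75
B AND C = min(a, b) on (0.53, 0.75) = 0.53
(B OR C) AND (B AND C) = min(a, b) on (0.75, 0.53) = 0.53
NOT C = 1 − 0.75 = 0.25
NOT C AND C = min(a, b) on (0.25, 0.75) = 0.25
(NOT C AND C) OR F = max(a, b) on (0.25, 0.25) = 0.25
((B OR C) AND (B AND C)) AND ((NOT C AND C) OR F) = min(a, b) on (0.53, 0.25) = 0.25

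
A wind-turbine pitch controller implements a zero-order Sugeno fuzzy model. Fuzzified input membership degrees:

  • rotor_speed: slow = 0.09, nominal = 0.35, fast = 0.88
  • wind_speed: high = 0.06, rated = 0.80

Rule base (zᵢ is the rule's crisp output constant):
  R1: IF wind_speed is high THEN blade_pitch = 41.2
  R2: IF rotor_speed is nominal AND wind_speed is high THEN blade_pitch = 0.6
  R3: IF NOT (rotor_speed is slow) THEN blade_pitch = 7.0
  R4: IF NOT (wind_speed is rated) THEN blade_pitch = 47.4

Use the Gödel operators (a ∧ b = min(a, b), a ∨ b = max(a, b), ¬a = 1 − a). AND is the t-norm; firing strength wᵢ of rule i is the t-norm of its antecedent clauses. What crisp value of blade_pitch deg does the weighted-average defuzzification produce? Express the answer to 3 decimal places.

14.925

R1 (z=41.2): high=0.06 → w = 0.06
R2 (z=0.6): nominal=0.35, high=0.06; AND[min(a, b)] → w = 0.06
R3 (z=7.0): ¬slow=1−0.09=0.91 → w = 0.91
R4 (z=47.4): ¬rated=1−0.80=0.20 → w = 0.20
Weighted average = (0.06·41.2 + 0.06·0.6 + 0.91·7.0 + 0.20·47.4) / (0.06 + 0.06 + 0.91 + 0.20)
  = 18.3580 / 1.2300 = 14.925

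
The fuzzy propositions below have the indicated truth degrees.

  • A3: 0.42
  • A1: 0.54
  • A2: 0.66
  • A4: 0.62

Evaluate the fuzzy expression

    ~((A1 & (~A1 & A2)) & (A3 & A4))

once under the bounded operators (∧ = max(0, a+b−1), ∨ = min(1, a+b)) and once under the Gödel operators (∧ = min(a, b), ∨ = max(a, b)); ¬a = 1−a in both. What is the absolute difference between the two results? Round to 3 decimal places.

Under bounded:
  ~A1 = 1 − 0.54 = 0.46
  ~A1 & A2 = max(0, a+b−1) on (0.46, 0.66) = 0.12
  A1 & (~A1 & A2) = max(0, a+b−1) on (0.54, 0.12) = 0.00
  A3 & A4 = max(0, a+b−1) on (0.42, 0.62) = 0.04
  (A1 & (~A1 & A2)) & (A3 & A4) = max(0, a+b−1) on (0.00, 0.04) = 0.00
  ~((A1 & (~A1 & A2)) & (A3 & A4)) = 1 − 0.00 = 1.00
  → value = 1.0000
Under Gödel:
  ~A1 = 1 − 0.54 = 0.46
  ~A1 & A2 = min(a, b) on (0.46, 0.66) = 0.46
  A1 & (~A1 & A2) = min(a, b) on (0.54, 0.46) = 0.46
  A3 & A4 = min(a, b) on (0.42, 0.62) = 0.42
  (A1 & (~A1 & A2)) & (A3 & A4) = min(a, b) on (0.46, 0.42) = 0.42
  ~((A1 & (~A1 & A2)) & (A3 & A4)) = 1 − 0.42 = 0.58
  → value = 0.5800
|1.0000 − 0.5800| = 0.420

0.420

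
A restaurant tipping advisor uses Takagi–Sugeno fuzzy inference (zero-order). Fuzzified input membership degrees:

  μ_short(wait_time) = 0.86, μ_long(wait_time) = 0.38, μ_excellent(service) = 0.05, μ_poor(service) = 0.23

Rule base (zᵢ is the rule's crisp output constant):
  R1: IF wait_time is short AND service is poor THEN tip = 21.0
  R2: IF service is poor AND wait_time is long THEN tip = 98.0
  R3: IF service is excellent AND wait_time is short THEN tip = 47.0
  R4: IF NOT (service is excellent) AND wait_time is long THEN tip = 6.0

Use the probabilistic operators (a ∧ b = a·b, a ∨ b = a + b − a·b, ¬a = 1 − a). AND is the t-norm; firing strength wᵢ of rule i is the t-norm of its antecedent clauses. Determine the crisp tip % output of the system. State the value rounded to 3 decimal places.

24.530

R1 (z=21.0): short=0.86, poor=0.23; AND[a·b] → w = 0.1978
R2 (z=98.0): poor=0.23, long=0.38; AND[a·b] → w = 0.0874
R3 (z=47.0): excellent=0.05, short=0.86; AND[a·b] → w = 0.0430
R4 (z=6.0): ¬excellent=1−0.05=0.95, long=0.38; AND[a·b] → w = 0.3610
Weighted average = (0.1978·21.0 + 0.0874·98.0 + 0.0430·47.0 + 0.3610·6.0) / (0.1978 + 0.0874 + 0.0430 + 0.3610)
  = 16.9060 / 0.6892 = 24.530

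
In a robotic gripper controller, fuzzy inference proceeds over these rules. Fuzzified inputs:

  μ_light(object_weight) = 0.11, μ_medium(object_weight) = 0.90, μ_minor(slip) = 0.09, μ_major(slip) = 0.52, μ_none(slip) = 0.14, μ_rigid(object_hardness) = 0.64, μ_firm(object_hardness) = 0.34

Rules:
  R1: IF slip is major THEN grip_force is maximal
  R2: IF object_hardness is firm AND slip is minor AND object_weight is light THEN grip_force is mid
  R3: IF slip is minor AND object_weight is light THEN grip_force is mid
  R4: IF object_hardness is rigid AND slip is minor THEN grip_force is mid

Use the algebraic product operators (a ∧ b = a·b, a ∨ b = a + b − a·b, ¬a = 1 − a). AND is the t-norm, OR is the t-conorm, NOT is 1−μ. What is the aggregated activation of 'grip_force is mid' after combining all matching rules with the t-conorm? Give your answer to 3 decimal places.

R1: major=0.52 → w = 0.5200
R2: firm=0.34, minor=0.09, light=0.11; AND[a·b] → w = 0.0034
R3: minor=0.09, light=0.11; AND[a·b] → w = 0.0099
R4: rigid=0.64, minor=0.09; AND[a·b] → w = 0.0576
Rules with consequent 'mid': {R2, R3, R4} → strengths 0.0034, 0.0099, 0.0576
Aggregate via t-conorm [a + b − a·b]: 0.0701

0.070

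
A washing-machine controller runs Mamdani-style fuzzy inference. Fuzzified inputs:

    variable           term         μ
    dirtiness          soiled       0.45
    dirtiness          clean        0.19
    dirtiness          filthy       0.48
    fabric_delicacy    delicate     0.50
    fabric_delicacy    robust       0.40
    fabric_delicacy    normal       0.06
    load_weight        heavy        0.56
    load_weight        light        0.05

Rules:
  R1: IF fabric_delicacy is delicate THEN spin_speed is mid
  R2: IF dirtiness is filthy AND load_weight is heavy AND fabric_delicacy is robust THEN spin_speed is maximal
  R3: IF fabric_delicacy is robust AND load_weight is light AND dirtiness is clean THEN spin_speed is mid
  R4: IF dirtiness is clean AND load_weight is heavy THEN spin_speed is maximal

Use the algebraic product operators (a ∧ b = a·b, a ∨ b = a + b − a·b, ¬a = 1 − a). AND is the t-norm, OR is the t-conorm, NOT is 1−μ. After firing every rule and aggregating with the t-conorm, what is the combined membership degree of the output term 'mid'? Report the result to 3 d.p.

0.502

R1: delicate=0.50 → w = 0.5000
R2: filthy=0.48, heavy=0.56, robust=0.40; AND[a·b] → w = 0.1075
R3: robust=0.40, light=0.05, clean=0.19; AND[a·b] → w = 0.0038
R4: clean=0.19, heavy=0.56; AND[a·b] → w = 0.1064
Rules with consequent 'mid': {R1, R3} → strengths 0.5000, 0.0038
Aggregate via t-conorm [a + b − a·b]: 0.5019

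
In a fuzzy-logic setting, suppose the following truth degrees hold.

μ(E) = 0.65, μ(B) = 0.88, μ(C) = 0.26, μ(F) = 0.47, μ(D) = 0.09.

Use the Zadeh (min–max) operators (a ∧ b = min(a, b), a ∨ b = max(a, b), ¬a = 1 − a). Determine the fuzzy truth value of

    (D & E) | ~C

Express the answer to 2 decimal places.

0.74

D & E = min(a, b) on (0.09, 0.65) = 0.09
~C = 1 − 0.26 = 0.74
(D & E) | ~C = max(a, b) on (0.09, 0.74) = 0.74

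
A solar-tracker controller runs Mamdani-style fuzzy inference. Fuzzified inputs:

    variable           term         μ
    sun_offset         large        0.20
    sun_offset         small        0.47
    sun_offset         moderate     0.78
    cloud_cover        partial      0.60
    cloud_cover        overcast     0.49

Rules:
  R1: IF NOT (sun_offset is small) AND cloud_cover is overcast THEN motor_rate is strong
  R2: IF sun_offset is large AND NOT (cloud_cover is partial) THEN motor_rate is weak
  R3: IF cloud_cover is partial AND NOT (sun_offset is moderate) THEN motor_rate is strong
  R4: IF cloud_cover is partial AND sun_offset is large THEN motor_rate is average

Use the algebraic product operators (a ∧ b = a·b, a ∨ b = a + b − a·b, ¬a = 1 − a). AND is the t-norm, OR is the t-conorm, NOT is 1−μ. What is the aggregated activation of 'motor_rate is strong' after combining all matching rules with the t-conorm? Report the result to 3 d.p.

0.357

R1: ¬small=1−0.47=0.53, overcast=0.49; AND[a·b] → w = 0.2597
R2: large=0.20, ¬partial=1−0.60=0.40; AND[a·b] → w = 0.0800
R3: partial=0.60, ¬moderate=1−0.78=0.22; AND[a·b] → w = 0.1320
R4: partial=0.60, large=0.20; AND[a·b] → w = 0.1200
Rules with consequent 'strong': {R1, R3} → strengths 0.2597, 0.1320
Aggregate via t-conorm [a + b − a·b]: 0.3574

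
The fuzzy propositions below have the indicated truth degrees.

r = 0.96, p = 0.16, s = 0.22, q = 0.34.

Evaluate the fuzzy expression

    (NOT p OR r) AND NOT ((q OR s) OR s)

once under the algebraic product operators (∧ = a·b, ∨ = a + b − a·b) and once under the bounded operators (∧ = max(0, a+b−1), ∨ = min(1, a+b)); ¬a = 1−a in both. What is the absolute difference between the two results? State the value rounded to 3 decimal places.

0.179

Under algebraic product:
  NOT p = 1 − 0.1600 = 0.8400
  NOT p OR r = a + b − a·b on (0.8400, 0.9600) = 0.9936
  q OR s = a + b − a·b on (0.3400, 0.2200) = 0.4852
  (q OR s) OR s = a + b − a·b on (0.4852, 0.2200) = 0.5985
  NOT ((q OR s) OR s) = 1 − 0.5985 = 0.4015
  (NOT p OR r) AND NOT ((q OR s) OR s) = a·b on (0.9936, 0.4015) = 0.3990
  → value = 0.3990
Under bounded:
  NOT p = 1 − 0.16 = 0.84
  NOT p OR r = min(1, a+b) on (0.84, 0.96) = 1.00
  q OR s = min(1, a+b) on (0.34, 0.22) = 0.56
  (q OR s) OR s = min(1, a+b) on (0.56, 0.22) = 0.78
  NOT ((q OR s) OR s) = 1 − 0.78 = 0.22
  (NOT p OR r) AND NOT ((q OR s) OR s) = max(0, a+b−1) on (1.00, 0.22) = 0.22
  → value = 0.2200
|0.3990 − 0.2200| = 0.179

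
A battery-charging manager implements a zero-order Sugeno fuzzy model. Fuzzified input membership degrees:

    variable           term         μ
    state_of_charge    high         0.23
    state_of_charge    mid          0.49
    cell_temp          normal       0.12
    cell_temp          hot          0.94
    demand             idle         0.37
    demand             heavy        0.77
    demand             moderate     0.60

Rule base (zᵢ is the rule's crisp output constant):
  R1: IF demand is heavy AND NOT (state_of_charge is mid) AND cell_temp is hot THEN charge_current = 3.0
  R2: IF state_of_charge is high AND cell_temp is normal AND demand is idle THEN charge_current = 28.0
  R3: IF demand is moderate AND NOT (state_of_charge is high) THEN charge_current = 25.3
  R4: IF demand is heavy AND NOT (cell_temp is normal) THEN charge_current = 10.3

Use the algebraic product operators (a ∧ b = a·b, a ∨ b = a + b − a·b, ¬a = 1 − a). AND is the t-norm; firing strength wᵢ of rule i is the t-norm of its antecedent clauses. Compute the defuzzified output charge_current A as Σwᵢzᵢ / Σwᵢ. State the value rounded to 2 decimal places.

13.21

R1 (z=3.0): heavy=0.77, ¬mid=1−0.49=0.51, hot=0.94; AND[a·b] → w = 0.3691
R2 (z=28.0): high=0.23, normal=0.12, idle=0.37; AND[a·b] → w = 0.0102
R3 (z=25.3): moderate=0.60, ¬high=1−0.23=0.77; AND[a·b] → w = 0.4620
R4 (z=10.3): heavy=0.77, ¬normal=1−0.12=0.88; AND[a·b] → w = 0.6776
Weighted average = (0.3691·3.0 + 0.0102·28.0 + 0.4620·25.3 + 0.6776·10.3) / (0.3691 + 0.0102 + 0.4620 + 0.6776)
  = 20.0612 / 1.5189 = 13.21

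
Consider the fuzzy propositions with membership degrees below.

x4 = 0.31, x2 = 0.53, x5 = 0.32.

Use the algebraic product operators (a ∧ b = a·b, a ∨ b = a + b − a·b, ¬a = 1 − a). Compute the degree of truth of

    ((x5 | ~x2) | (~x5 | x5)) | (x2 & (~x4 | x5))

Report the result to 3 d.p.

~x2 = 1 − 0.5300 = 0.4700
x5 | ~x2 = a + b − a·b on (0.3200, 0.4700) = 0.6396
~x5 = 1 − 0.3200 = 0.6800
~x5 | x5 = a + b − a·b on (0.6800, 0.3200) = 0.7824
(x5 | ~x2) | (~x5 | x5) = a + b − a·b on (0.6396, 0.7824) = 0.9216
~x4 = 1 − 0.3100 = 0.6900
~x4 | x5 = a + b − a·b on (0.6900, 0.3200) = 0.7892
x2 & (~x4 | x5) = a·b on (0.5300, 0.7892) = 0.4183
((x5 | ~x2) | (~x5 | x5)) | (x2 & (~x4 | x5)) = a + b − a·b on (0.9216, 0.4183) = 0.9544

0.954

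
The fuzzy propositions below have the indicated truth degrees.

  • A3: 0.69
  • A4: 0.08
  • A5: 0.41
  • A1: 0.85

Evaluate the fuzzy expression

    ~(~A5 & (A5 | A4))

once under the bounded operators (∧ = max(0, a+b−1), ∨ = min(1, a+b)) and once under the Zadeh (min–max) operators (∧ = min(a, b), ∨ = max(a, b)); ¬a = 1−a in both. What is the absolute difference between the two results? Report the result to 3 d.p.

Under bounded:
  ~A5 = 1 − 0.41 = 0.59
  A5 | A4 = min(1, a+b) on (0.41, 0.08) = 0.49
  ~A5 & (A5 | A4) = max(0, a+b−1) on (0.59, 0.49) = 0.08
  ~(~A5 & (A5 | A4)) = 1 − 0.08 = 0.92
  → value = 0.9200
Under Zadeh (min–max):
  ~A5 = 1 − 0.41 = 0.59
  A5 | A4 = max(a, b) on (0.41, 0.08) = 0.41
  ~A5 & (A5 | A4) = min(a, b) on (0.59, 0.41) = 0.41
  ~(~A5 & (A5 | A4)) = 1 − 0.41 = 0.59
  → value = 0.5900
|0.9200 − 0.5900| = 0.330

0.330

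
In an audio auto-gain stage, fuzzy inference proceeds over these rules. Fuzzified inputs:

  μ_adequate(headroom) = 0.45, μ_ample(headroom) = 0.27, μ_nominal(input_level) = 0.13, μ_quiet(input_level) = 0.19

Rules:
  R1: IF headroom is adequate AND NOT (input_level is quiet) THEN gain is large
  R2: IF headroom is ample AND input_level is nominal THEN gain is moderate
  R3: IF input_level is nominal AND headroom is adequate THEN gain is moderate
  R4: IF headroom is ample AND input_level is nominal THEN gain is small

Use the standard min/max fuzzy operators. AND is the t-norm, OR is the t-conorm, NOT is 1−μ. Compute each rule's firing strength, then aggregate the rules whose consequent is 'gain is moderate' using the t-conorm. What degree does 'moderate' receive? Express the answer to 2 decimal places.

0.13

R1: adequate=0.45, ¬quiet=1−0.19=0.81; AND[min(a, b)] → w = 0.45
R2: ample=0.27, nominal=0.13; AND[min(a, b)] → w = 0.13
R3: nominal=0.13, adequate=0.45; AND[min(a, b)] → w = 0.13
R4: ample=0.27, nominal=0.13; AND[min(a, b)] → w = 0.13
Rules with consequent 'moderate': {R2, R3} → strengths 0.13, 0.13
Aggregate via t-conorm [max(a, b)]: 0.13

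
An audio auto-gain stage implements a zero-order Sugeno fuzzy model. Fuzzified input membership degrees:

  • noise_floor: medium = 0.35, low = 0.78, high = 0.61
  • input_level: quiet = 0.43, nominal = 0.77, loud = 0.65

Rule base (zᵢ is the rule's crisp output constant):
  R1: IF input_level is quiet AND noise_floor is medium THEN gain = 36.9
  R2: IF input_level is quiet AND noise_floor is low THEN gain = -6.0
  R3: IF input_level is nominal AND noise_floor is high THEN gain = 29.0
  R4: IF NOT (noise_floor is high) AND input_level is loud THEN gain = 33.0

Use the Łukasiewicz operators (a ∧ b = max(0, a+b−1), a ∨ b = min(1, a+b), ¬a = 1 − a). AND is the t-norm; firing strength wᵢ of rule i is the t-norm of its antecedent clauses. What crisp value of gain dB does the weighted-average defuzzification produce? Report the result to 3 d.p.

R1 (z=36.9): quiet=0.43, medium=0.35; AND[max(0, a+b−1)] → w = 0.00
R2 (z=-6.0): quiet=0.43, low=0.78; AND[max(0, a+b−1)] → w = 0.21
R3 (z=29.0): nominal=0.77, high=0.61; AND[max(0, a+b−1)] → w = 0.38
R4 (z=33.0): ¬high=1−0.61=0.39, loud=0.65; AND[max(0, a+b−1)] → w = 0.04
Weighted average = (0.00·36.9 + 0.21·-6.0 + 0.38·29.0 + 0.04·33.0) / (0.00 + 0.21 + 0.38 + 0.04)
  = 11.0800 / 0.6300 = 17.587

17.587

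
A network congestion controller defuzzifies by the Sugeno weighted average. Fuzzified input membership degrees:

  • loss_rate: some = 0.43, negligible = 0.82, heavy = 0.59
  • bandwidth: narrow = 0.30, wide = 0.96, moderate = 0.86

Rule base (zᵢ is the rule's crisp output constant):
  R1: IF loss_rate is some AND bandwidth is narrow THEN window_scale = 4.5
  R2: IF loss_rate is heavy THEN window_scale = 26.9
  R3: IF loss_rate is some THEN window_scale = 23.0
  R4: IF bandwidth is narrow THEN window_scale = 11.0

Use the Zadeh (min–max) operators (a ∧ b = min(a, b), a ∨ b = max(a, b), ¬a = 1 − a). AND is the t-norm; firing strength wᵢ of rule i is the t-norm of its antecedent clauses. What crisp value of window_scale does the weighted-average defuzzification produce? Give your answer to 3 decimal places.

18.772

R1 (z=4.5): some=0.43, narrow=0.30; AND[min(a, b)] → w = 0.30
R2 (z=26.9): heavy=0.59 → w = 0.59
R3 (z=23.0): some=0.43 → w = 0.43
R4 (z=11.0): narrow=0.30 → w = 0.30
Weighted average = (0.30·4.5 + 0.59·26.9 + 0.43·23.0 + 0.30·11.0) / (0.30 + 0.59 + 0.43 + 0.30)
  = 30.4110 / 1.6200 = 18.772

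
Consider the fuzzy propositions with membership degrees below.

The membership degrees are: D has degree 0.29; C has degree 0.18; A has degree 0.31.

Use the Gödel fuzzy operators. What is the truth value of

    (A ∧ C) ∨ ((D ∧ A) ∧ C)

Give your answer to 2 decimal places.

A ∧ C = min(a, b) on (0.31, 0.18) = 0.18
D ∧ A = min(a, b) on (0.29, 0.31) = 0.29
(D ∧ A) ∧ C = min(a, b) on (0.29, 0.18) = 0.18
(A ∧ C) ∨ ((D ∧ A) ∧ C) = max(a, b) on (0.18, 0.18) = 0.18

0.18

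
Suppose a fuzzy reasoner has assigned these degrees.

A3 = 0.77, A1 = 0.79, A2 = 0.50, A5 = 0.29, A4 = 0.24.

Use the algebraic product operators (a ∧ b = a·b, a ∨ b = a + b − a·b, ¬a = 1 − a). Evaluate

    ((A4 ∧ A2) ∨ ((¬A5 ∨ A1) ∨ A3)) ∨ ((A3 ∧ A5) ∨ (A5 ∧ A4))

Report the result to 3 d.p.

A4 ∧ A2 = a·b on (0.2400, 0.5000) = 0.1200
¬A5 = 1 − 0.2900 = 0.7100
¬A5 ∨ A1 = a + b − a·b on (0.7100, 0.7900) = 0.9391
(¬A5 ∨ A1) ∨ A3 = a + b − a·b on (0.9391, 0.7700) = 0.9860
(A4 ∧ A2) ∨ ((¬A5 ∨ A1) ∨ A3) = a + b − a·b on (0.1200, 0.9860) = 0.9877
A3 ∧ A5 = a·b on (0.7700, 0.2900) = 0.2233
A5 ∧ A4 = a·b on (0.2900, 0.2400) = 0.0696
(A3 ∧ A5) ∨ (A5 ∧ A4) = a + b − a·b on (0.2233, 0.0696) = 0.2774
((A4 ∧ A2) ∨ ((¬A5 ∨ A1) ∨ A3)) ∨ ((A3 ∧ A5) ∨ (A5 ∧ A4)) = a + b − a·b on (0.9877, 0.2774) = 0.9911

0.991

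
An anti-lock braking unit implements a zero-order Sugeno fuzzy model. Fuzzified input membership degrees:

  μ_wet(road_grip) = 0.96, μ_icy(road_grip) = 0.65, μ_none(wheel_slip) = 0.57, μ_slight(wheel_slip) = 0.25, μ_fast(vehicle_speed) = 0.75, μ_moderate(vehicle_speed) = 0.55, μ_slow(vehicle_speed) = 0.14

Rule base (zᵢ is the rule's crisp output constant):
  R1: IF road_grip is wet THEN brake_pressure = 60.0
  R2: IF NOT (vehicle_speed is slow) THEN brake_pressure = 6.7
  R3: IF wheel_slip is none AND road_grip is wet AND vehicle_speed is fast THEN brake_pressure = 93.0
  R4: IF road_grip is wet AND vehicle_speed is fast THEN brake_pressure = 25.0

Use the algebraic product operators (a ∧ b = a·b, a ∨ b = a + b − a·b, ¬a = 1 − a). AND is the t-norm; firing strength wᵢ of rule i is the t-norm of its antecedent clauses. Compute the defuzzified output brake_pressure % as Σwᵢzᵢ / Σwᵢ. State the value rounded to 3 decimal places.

40.513

R1 (z=60.0): wet=0.96 → w = 0.9600
R2 (z=6.7): ¬slow=1−0.14=0.86 → w = 0.8600
R3 (z=93.0): none=0.57, wet=0.96, fast=0.75; AND[a·b] → w = 0.4104
R4 (z=25.0): wet=0.96, fast=0.75; AND[a·b] → w = 0.7200
Weighted average = (0.9600·60.0 + 0.8600·6.7 + 0.4104·93.0 + 0.7200·25.0) / (0.9600 + 0.8600 + 0.4104 + 0.7200)
  = 119.5292 / 2.9504 = 40.513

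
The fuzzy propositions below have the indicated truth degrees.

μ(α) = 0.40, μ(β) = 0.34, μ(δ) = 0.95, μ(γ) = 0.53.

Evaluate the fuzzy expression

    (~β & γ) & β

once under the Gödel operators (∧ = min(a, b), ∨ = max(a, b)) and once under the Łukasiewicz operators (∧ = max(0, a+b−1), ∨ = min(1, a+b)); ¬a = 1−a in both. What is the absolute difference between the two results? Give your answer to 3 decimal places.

Under Gödel:
  ~β = 1 − 0.34 = 0.66
  ~β & γ = min(a, b) on (0.66, 0.53) = 0.53
  (~β & γ) & β = min(a, b) on (0.53, 0.34) = 0.34
  → value = 0.3400
Under Łukasiewicz:
  ~β = 1 − 0.34 = 0.66
  ~β & γ = max(0, a+b−1) on (0.66, 0.53) = 0.19
  (~β & γ) & β = max(0, a+b−1) on (0.19, 0.34) = 0.00
  → value = 0.0000
|0.3400 − 0.0000| = 0.340

0.340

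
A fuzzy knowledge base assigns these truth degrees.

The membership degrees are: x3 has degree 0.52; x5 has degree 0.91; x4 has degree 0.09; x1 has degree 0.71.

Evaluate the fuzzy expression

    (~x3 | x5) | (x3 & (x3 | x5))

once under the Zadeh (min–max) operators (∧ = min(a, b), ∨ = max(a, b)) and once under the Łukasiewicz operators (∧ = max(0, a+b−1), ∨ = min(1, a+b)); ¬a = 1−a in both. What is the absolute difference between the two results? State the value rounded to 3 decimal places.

Under Zadeh (min–max):
  ~x3 = 1 − 0.52 = 0.48
  ~x3 | x5 = max(a, b) on (0.48, 0.91) = 0.91
  x3 | x5 = max(a, b) on (0.52, 0.91) = 0.91
  x3 & (x3 | x5) = min(a, b) on (0.52, 0.91) = 0.52
  (~x3 | x5) | (x3 & (x3 | x5)) = max(a, b) on (0.91, 0.52) = 0.91
  → value = 0.9100
Under Łukasiewicz:
  ~x3 = 1 − 0.52 = 0.48
  ~x3 | x5 = min(1, a+b) on (0.48, 0.91) = 1.00
  x3 | x5 = min(1, a+b) on (0.52, 0.91) = 1.00
  x3 & (x3 | x5) = max(0, a+b−1) on (0.52, 1.00) = 0.52
  (~x3 | x5) | (x3 & (x3 | x5)) = min(1, a+b) on (1.00, 0.52) = 1.00
  → value = 1.0000
|0.9100 − 1.0000| = 0.090

0.090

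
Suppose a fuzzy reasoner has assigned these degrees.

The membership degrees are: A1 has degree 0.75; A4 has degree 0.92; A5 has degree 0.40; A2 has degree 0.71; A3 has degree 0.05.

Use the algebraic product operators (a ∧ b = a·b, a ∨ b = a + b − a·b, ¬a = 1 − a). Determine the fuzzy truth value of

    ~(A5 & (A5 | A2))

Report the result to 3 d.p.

0.670

A5 | A2 = a + b − a·b on (0.4000, 0.7100) = 0.8260
A5 & (A5 | A2) = a·b on (0.4000, 0.8260) = 0.3304
~(A5 & (A5 | A2)) = 1 − 0.3304 = 0.6696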